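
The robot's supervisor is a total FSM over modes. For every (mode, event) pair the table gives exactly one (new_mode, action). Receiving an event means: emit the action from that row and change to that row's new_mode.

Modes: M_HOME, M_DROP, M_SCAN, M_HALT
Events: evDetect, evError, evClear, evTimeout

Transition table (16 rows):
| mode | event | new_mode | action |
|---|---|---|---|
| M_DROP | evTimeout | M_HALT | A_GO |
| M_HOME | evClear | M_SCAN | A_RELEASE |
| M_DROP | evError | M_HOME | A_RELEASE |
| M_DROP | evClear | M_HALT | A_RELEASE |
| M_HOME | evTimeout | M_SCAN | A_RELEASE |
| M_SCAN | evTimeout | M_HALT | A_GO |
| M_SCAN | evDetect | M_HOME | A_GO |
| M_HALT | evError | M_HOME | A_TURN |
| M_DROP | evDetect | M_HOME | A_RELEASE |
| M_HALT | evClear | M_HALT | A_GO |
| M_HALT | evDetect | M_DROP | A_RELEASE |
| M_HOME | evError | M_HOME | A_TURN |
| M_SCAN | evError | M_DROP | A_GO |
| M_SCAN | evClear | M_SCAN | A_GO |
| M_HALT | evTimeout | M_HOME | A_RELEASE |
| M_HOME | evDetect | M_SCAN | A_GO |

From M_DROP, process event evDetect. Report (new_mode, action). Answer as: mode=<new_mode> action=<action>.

current mode = M_DROP; filter table to that mode:
  (M_DROP, evTimeout) → (M_HALT, A_GO)
  (M_DROP, evError) → (M_HOME, A_RELEASE)
  (M_DROP, evClear) → (M_HALT, A_RELEASE)
  (M_DROP, evDetect) → (M_HOME, A_RELEASE)  ← event matches
event = evDetect selects (M_HOME, A_RELEASE)

mode=M_HOME action=A_RELEASE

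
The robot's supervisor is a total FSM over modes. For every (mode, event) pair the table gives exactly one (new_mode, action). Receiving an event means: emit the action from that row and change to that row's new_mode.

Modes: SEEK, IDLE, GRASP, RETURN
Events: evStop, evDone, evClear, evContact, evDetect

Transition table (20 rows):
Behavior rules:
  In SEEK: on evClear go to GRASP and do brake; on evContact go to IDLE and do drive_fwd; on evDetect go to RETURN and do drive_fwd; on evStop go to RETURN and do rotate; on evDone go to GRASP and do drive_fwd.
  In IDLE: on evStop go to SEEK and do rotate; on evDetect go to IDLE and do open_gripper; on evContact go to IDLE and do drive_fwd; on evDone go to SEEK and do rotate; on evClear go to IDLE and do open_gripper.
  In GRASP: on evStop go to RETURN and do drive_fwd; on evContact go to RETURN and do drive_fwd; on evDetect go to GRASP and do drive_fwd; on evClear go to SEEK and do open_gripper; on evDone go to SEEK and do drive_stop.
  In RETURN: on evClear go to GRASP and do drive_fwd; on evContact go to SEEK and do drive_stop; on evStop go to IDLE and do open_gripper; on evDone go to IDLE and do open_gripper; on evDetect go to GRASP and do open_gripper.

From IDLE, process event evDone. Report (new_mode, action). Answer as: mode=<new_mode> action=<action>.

mode=SEEK action=rotate

current mode = IDLE; filter table to that mode:
  (IDLE, evStop) → (SEEK, rotate)
  (IDLE, evDetect) → (IDLE, open_gripper)
  (IDLE, evContact) → (IDLE, drive_fwd)
  (IDLE, evDone) → (SEEK, rotate)  ← event matches
  (IDLE, evClear) → (IDLE, open_gripper)
event = evDone selects (SEEK, rotate)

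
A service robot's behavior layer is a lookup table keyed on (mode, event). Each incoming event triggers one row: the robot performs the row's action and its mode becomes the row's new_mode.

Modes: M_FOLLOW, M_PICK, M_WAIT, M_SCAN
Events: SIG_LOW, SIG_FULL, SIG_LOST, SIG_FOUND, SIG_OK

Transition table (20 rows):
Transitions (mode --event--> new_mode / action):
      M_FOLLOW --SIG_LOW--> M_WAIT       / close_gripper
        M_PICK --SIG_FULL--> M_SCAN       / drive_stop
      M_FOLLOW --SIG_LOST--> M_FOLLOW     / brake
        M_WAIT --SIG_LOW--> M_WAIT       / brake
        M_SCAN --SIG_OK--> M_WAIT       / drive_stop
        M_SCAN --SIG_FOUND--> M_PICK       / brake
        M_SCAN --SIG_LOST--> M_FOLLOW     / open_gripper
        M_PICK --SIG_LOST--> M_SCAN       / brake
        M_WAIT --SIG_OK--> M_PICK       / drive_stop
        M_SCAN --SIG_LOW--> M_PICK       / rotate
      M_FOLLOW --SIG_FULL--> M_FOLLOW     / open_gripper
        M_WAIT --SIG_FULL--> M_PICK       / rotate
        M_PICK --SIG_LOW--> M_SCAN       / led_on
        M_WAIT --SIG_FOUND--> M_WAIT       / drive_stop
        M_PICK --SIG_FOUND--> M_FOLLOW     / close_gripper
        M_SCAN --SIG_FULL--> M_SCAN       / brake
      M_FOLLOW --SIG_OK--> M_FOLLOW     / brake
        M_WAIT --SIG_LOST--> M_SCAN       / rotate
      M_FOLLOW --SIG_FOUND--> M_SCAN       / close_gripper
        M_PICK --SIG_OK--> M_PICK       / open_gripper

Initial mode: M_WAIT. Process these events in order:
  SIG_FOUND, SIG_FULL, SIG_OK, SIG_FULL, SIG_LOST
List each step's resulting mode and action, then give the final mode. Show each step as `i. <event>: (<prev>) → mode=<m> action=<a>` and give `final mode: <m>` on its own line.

final mode: M_FOLLOW

1. SIG_FOUND: (M_WAIT) → mode=M_WAIT action=drive_stop
2. SIG_FULL: (M_WAIT) → mode=M_PICK action=rotate
3. SIG_OK: (M_PICK) → mode=M_PICK action=open_gripper
4. SIG_FULL: (M_PICK) → mode=M_SCAN action=drive_stop
5. SIG_LOST: (M_SCAN) → mode=M_FOLLOW action=open_gripper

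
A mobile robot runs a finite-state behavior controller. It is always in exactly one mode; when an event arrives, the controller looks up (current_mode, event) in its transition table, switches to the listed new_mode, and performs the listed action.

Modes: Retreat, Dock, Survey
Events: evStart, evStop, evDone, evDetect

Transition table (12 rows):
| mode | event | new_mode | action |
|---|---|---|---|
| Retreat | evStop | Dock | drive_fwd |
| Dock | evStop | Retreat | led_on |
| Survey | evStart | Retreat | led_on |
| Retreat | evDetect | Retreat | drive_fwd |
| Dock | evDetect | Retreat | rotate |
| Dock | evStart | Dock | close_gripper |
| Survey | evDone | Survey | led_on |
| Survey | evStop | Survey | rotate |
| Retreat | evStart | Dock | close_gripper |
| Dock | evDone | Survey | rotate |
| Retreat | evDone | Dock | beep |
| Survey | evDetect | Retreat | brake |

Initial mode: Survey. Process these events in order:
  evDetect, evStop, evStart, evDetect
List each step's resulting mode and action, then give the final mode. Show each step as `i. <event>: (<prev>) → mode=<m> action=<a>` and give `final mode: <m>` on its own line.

final mode: Retreat

1. evDetect: (Survey) → mode=Retreat action=brake
2. evStop: (Retreat) → mode=Dock action=drive_fwd
3. evStart: (Dock) → mode=Dock action=close_gripper
4. evDetect: (Dock) → mode=Retreat action=rotate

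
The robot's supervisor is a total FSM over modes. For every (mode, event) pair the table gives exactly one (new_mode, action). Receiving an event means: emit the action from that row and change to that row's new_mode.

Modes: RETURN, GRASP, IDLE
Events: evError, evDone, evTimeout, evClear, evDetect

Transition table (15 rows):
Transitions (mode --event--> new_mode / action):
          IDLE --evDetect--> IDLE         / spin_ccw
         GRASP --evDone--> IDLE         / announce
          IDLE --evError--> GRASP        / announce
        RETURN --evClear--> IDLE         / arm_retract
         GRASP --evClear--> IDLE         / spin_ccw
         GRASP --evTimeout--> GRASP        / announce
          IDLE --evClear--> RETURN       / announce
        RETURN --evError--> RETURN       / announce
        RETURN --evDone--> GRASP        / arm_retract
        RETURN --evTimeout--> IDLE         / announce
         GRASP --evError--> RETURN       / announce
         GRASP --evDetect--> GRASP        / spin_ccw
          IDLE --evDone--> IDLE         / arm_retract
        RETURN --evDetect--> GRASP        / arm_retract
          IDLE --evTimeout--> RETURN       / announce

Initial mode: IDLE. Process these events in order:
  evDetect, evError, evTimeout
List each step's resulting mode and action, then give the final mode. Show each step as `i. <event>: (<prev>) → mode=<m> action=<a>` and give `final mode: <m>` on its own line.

final mode: GRASP

1. evDetect: (IDLE) → mode=IDLE action=spin_ccw
2. evError: (IDLE) → mode=GRASP action=announce
3. evTimeout: (GRASP) → mode=GRASP action=announce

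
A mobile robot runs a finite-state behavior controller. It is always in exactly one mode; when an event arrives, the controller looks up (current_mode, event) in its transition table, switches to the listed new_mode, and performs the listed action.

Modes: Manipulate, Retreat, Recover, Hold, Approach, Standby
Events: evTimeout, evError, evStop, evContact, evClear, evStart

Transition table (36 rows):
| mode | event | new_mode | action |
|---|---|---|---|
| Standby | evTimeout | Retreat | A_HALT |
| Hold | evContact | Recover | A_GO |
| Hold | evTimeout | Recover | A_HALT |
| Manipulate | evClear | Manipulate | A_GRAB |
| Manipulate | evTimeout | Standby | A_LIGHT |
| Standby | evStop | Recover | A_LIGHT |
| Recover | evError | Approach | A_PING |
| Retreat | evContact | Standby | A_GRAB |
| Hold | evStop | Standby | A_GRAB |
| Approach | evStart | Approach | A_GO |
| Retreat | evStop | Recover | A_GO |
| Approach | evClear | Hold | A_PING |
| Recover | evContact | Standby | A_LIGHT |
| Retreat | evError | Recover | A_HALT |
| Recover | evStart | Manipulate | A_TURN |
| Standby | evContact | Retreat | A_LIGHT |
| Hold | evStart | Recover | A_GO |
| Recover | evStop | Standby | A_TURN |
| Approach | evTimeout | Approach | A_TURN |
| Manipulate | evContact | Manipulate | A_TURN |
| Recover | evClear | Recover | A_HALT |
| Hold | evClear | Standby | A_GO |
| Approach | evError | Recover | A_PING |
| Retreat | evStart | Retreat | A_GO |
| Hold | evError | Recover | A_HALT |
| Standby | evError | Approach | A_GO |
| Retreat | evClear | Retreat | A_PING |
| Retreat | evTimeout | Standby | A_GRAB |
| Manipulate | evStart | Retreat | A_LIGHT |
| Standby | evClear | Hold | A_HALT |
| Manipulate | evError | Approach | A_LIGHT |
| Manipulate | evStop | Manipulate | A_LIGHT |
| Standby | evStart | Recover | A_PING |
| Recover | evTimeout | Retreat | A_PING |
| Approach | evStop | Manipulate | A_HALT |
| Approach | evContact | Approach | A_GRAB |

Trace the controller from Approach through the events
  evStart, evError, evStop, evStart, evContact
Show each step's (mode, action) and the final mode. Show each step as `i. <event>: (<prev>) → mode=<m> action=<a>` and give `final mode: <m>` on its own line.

final mode: Standby

1. evStart: (Approach) → mode=Approach action=A_GO
2. evError: (Approach) → mode=Recover action=A_PING
3. evStop: (Recover) → mode=Standby action=A_TURN
4. evStart: (Standby) → mode=Recover action=A_PING
5. evContact: (Recover) → mode=Standby action=A_LIGHT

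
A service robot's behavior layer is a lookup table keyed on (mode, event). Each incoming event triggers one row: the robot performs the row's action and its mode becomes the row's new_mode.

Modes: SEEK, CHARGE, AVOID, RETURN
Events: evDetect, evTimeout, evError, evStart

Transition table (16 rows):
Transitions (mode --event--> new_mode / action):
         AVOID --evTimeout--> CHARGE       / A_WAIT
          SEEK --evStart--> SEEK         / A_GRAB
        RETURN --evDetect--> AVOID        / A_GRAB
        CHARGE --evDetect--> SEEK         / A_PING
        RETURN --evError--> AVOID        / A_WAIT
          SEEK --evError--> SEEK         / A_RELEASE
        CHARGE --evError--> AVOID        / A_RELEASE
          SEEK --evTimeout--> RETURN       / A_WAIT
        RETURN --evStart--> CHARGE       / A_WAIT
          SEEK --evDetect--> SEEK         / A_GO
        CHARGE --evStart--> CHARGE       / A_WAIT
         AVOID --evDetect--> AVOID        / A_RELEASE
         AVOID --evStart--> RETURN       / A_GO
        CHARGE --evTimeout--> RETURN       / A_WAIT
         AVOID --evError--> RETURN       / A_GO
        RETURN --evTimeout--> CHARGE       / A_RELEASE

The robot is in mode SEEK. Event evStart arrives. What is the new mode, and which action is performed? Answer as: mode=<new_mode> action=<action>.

current mode = SEEK; filter table to that mode:
  (SEEK, evStart) → (SEEK, A_GRAB)  ← event matches
  (SEEK, evError) → (SEEK, A_RELEASE)
  (SEEK, evTimeout) → (RETURN, A_WAIT)
  (SEEK, evDetect) → (SEEK, A_GO)
event = evStart selects (SEEK, A_GRAB)

mode=SEEK action=A_GRAB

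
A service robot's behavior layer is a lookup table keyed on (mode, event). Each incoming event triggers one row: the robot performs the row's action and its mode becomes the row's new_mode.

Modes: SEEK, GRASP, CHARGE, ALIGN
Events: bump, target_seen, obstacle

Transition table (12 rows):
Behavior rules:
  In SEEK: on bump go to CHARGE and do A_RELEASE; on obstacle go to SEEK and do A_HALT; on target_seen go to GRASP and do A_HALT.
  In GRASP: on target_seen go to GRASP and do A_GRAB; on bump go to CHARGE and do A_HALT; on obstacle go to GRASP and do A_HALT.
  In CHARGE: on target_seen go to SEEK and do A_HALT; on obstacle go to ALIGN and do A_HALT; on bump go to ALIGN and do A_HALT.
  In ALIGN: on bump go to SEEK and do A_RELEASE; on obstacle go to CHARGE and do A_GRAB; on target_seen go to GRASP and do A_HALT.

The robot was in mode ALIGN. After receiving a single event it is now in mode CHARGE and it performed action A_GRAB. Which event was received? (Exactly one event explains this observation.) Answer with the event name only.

obstacle

try bump: (ALIGN, bump) → (SEEK, A_RELEASE)
try target_seen: (ALIGN, target_seen) → (GRASP, A_HALT)
try obstacle: (ALIGN, obstacle) → (CHARGE, A_GRAB)  ← matches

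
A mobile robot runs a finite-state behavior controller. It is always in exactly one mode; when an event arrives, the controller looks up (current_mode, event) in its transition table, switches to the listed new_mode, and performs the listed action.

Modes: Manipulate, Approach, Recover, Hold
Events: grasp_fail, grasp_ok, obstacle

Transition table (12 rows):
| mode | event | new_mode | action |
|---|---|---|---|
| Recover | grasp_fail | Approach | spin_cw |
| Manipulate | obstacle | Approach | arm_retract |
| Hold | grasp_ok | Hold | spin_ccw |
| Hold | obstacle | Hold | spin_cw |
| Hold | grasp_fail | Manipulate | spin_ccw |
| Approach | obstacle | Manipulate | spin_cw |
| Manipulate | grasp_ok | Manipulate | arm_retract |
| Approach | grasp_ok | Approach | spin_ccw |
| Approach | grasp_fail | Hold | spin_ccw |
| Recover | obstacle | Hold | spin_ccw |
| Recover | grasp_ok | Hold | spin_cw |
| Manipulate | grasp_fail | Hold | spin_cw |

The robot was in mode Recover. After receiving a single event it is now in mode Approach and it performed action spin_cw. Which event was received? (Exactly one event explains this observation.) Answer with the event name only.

try grasp_fail: (Recover, grasp_fail) → (Approach, spin_cw)  ← matches
try grasp_ok: (Recover, grasp_ok) → (Hold, spin_cw)
try obstacle: (Recover, obstacle) → (Hold, spin_ccw)

grasp_fail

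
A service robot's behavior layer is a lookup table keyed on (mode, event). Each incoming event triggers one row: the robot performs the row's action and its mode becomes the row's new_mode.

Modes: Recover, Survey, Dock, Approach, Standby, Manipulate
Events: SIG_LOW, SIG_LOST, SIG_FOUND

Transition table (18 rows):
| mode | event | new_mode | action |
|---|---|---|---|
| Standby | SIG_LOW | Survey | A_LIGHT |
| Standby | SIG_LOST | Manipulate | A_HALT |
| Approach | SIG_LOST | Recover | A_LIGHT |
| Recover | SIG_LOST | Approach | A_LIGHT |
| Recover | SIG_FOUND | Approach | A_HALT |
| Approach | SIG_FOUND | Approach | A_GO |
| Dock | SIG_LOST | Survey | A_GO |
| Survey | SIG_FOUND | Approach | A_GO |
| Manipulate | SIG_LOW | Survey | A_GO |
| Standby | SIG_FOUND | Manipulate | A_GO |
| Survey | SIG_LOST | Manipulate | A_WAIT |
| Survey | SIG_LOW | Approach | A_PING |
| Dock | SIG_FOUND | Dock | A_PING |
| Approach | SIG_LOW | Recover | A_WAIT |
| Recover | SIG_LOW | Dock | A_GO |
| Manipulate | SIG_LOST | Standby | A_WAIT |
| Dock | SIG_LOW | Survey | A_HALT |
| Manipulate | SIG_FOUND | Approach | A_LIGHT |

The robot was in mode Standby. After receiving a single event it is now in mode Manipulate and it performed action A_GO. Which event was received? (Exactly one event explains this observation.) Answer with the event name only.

SIG_FOUND

try SIG_LOW: (Standby, SIG_LOW) → (Survey, A_LIGHT)
try SIG_LOST: (Standby, SIG_LOST) → (Manipulate, A_HALT)
try SIG_FOUND: (Standby, SIG_FOUND) → (Manipulate, A_GO)  ← matches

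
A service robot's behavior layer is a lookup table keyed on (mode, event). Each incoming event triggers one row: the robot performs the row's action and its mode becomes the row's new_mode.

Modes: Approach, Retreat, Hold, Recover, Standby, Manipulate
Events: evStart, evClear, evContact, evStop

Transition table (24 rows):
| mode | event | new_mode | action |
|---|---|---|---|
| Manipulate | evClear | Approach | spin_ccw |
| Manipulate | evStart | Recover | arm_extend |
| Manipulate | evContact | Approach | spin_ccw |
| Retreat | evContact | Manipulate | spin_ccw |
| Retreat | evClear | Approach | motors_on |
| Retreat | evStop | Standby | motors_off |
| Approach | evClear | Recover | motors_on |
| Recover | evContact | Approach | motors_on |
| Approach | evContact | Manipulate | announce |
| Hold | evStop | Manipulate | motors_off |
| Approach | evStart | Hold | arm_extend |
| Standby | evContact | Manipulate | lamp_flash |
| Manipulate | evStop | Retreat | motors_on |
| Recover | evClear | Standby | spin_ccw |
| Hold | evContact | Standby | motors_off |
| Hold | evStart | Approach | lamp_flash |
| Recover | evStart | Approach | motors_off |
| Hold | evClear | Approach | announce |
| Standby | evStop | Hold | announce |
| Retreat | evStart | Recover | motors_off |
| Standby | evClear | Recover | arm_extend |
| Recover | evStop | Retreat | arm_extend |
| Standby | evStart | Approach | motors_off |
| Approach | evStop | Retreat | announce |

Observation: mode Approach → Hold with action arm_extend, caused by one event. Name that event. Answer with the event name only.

evStart

try evStart: (Approach, evStart) → (Hold, arm_extend)  ← matches
try evClear: (Approach, evClear) → (Recover, motors_on)
try evContact: (Approach, evContact) → (Manipulate, announce)
try evStop: (Approach, evStop) → (Retreat, announce)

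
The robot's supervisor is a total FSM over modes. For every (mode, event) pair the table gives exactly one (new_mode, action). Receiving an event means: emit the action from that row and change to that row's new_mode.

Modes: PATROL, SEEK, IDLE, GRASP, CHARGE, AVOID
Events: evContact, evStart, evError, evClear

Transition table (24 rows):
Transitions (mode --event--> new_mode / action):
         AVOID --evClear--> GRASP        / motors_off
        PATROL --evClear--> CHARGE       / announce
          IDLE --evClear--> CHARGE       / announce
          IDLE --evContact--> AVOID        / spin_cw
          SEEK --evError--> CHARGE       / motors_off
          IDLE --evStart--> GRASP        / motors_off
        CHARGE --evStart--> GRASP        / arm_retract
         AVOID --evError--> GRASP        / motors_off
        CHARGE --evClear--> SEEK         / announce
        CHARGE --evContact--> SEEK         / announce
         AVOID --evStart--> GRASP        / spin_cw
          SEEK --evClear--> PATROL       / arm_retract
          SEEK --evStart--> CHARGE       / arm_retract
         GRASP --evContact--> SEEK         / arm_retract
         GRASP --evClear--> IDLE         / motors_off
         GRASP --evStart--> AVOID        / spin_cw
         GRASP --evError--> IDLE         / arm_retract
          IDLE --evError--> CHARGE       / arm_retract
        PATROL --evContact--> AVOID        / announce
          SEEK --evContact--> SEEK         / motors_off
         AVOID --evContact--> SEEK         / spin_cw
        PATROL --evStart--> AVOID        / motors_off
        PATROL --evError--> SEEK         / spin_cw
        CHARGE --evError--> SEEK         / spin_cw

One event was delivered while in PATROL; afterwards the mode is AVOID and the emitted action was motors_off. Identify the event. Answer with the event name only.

evStart

try evContact: (PATROL, evContact) → (AVOID, announce)
try evStart: (PATROL, evStart) → (AVOID, motors_off)  ← matches
try evError: (PATROL, evError) → (SEEK, spin_cw)
try evClear: (PATROL, evClear) → (CHARGE, announce)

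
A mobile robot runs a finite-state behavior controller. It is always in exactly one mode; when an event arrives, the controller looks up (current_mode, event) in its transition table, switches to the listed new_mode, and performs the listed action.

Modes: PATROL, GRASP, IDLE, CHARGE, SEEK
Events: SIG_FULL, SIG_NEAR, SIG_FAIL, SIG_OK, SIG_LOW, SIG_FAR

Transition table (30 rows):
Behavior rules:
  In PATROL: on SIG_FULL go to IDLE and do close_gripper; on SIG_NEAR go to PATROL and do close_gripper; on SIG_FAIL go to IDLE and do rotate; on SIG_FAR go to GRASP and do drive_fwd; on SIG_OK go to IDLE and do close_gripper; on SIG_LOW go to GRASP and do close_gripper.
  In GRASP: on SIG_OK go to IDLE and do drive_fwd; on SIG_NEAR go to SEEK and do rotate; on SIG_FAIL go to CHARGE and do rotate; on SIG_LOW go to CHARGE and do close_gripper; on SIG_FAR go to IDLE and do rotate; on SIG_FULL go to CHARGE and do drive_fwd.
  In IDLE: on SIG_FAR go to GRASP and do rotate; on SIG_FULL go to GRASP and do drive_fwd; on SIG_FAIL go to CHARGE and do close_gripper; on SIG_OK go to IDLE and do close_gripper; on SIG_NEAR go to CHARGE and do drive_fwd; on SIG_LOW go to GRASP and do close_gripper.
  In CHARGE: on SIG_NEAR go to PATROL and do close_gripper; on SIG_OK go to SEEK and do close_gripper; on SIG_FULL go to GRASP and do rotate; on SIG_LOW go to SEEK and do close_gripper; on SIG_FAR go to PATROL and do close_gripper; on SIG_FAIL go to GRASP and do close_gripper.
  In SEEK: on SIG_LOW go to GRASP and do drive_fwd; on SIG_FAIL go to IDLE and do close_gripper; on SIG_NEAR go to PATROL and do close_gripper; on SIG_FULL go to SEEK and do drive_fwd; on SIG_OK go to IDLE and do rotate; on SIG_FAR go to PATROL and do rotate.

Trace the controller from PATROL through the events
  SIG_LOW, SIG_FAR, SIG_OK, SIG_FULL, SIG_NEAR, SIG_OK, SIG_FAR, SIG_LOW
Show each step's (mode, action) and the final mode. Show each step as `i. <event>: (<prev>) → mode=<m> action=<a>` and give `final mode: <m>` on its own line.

final mode: CHARGE

1. SIG_LOW: (PATROL) → mode=GRASP action=close_gripper
2. SIG_FAR: (GRASP) → mode=IDLE action=rotate
3. SIG_OK: (IDLE) → mode=IDLE action=close_gripper
4. SIG_FULL: (IDLE) → mode=GRASP action=drive_fwd
5. SIG_NEAR: (GRASP) → mode=SEEK action=rotate
6. SIG_OK: (SEEK) → mode=IDLE action=rotate
7. SIG_FAR: (IDLE) → mode=GRASP action=rotate
8. SIG_LOW: (GRASP) → mode=CHARGE action=close_gripper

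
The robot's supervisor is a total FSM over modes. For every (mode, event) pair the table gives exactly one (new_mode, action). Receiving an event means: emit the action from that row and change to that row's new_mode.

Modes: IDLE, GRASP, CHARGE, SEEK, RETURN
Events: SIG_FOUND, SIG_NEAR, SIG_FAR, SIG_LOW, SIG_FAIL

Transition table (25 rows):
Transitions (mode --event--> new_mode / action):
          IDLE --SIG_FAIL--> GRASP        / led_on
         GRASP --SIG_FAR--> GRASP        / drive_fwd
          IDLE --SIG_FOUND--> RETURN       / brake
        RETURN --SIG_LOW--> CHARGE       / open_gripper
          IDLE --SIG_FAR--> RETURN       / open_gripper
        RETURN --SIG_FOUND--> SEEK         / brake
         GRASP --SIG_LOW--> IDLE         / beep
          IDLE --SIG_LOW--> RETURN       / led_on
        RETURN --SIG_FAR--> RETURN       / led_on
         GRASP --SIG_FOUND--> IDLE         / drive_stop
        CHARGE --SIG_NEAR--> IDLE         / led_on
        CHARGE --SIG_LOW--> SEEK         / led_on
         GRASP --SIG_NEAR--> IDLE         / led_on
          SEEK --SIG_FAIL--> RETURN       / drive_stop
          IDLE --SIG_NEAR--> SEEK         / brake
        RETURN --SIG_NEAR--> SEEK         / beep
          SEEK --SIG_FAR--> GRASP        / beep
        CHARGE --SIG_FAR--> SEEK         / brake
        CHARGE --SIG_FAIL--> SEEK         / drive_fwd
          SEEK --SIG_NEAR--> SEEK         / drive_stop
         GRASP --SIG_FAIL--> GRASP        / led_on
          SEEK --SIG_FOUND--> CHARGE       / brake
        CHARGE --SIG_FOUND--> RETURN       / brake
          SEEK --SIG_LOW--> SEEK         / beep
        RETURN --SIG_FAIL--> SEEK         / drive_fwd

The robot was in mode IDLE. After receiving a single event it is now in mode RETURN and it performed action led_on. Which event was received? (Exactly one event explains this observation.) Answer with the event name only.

SIG_LOW

try SIG_FOUND: (IDLE, SIG_FOUND) → (RETURN, brake)
try SIG_NEAR: (IDLE, SIG_NEAR) → (SEEK, brake)
try SIG_FAR: (IDLE, SIG_FAR) → (RETURN, open_gripper)
try SIG_LOW: (IDLE, SIG_LOW) → (RETURN, led_on)  ← matches
try SIG_FAIL: (IDLE, SIG_FAIL) → (GRASP, led_on)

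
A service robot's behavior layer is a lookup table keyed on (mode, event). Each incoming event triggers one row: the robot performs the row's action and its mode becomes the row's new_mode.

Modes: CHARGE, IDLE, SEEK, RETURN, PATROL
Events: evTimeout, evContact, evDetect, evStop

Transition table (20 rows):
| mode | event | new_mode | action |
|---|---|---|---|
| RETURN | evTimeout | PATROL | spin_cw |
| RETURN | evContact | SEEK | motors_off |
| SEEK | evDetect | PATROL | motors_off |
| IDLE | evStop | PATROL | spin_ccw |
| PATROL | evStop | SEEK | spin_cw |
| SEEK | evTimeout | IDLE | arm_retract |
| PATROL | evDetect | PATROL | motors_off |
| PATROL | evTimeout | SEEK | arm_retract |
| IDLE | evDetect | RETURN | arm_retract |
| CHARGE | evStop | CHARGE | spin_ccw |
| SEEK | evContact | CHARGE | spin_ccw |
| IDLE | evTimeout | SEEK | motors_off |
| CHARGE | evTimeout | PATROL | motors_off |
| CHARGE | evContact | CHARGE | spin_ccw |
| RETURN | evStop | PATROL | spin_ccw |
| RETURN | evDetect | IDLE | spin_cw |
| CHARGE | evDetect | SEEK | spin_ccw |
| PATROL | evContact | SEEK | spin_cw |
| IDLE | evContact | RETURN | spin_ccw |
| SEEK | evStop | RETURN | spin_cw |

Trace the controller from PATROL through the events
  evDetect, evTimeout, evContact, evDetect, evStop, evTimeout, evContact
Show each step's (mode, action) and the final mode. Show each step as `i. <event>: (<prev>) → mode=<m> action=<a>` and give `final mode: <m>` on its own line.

final mode: SEEK

1. evDetect: (PATROL) → mode=PATROL action=motors_off
2. evTimeout: (PATROL) → mode=SEEK action=arm_retract
3. evContact: (SEEK) → mode=CHARGE action=spin_ccw
4. evDetect: (CHARGE) → mode=SEEK action=spin_ccw
5. evStop: (SEEK) → mode=RETURN action=spin_cw
6. evTimeout: (RETURN) → mode=PATROL action=spin_cw
7. evContact: (PATROL) → mode=SEEK action=spin_cw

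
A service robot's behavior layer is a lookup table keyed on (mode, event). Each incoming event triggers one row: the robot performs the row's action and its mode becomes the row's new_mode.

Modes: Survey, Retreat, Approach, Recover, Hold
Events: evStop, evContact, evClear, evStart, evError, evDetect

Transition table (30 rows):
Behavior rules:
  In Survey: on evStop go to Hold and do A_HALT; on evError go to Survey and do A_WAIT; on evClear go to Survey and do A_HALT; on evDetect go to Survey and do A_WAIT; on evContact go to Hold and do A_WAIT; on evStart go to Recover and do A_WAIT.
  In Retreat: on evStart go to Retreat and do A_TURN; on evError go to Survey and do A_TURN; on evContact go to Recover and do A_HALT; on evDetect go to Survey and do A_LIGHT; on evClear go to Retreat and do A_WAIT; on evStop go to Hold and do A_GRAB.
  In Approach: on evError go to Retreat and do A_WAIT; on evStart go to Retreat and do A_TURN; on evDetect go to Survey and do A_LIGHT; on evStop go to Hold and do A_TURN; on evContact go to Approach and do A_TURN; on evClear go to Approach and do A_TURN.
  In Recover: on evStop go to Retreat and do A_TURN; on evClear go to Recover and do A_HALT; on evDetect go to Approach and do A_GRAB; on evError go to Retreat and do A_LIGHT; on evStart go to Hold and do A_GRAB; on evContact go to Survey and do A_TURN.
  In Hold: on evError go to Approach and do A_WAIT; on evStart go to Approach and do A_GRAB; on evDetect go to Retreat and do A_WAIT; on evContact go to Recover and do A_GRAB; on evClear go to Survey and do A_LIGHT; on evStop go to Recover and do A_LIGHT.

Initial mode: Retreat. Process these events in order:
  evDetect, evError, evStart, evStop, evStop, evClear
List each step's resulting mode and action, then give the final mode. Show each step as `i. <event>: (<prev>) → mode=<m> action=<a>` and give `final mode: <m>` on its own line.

final mode: Survey

1. evDetect: (Retreat) → mode=Survey action=A_LIGHT
2. evError: (Survey) → mode=Survey action=A_WAIT
3. evStart: (Survey) → mode=Recover action=A_WAIT
4. evStop: (Recover) → mode=Retreat action=A_TURN
5. evStop: (Retreat) → mode=Hold action=A_GRAB
6. evClear: (Hold) → mode=Survey action=A_LIGHT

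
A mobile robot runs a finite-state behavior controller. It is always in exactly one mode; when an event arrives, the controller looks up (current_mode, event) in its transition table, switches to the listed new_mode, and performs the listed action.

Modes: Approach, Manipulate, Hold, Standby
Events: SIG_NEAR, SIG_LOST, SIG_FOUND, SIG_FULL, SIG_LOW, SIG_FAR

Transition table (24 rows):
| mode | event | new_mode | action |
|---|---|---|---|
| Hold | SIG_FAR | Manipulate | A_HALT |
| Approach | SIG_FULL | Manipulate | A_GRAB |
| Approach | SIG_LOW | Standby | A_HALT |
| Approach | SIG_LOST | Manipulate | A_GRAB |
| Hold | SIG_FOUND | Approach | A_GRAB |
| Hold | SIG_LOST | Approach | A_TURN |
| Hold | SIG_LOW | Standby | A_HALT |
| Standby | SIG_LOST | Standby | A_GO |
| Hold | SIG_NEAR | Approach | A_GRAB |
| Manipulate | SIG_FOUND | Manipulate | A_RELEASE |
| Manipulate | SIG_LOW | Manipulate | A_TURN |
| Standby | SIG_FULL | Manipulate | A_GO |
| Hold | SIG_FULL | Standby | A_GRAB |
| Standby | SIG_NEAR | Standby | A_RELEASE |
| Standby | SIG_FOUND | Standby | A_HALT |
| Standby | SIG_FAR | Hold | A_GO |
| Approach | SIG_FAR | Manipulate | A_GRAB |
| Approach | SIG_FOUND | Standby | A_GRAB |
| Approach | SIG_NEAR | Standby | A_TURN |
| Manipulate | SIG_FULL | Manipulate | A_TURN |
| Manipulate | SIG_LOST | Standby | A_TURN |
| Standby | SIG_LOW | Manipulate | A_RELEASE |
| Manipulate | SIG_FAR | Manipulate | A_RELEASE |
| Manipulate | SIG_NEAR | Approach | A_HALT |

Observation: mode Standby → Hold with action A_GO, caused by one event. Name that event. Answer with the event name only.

SIG_FAR

try SIG_NEAR: (Standby, SIG_NEAR) → (Standby, A_RELEASE)
try SIG_LOST: (Standby, SIG_LOST) → (Standby, A_GO)
try SIG_FOUND: (Standby, SIG_FOUND) → (Standby, A_HALT)
try SIG_FULL: (Standby, SIG_FULL) → (Manipulate, A_GO)
try SIG_LOW: (Standby, SIG_LOW) → (Manipulate, A_RELEASE)
try SIG_FAR: (Standby, SIG_FAR) → (Hold, A_GO)  ← matches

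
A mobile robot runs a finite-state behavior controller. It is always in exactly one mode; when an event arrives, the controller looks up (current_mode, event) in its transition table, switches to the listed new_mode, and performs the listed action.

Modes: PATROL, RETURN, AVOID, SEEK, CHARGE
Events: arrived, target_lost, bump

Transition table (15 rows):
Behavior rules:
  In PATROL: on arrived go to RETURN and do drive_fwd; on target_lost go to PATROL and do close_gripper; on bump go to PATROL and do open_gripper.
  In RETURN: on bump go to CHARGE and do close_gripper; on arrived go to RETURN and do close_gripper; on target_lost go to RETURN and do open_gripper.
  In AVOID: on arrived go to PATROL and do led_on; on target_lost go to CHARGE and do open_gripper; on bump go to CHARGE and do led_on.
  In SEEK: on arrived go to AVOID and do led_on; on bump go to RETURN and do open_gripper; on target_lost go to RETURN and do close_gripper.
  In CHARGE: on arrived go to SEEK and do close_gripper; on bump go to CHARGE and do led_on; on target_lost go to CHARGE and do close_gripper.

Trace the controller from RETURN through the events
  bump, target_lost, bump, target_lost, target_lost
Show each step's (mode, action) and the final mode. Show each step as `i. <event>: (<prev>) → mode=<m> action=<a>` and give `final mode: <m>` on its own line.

final mode: CHARGE

1. bump: (RETURN) → mode=CHARGE action=close_gripper
2. target_lost: (CHARGE) → mode=CHARGE action=close_gripper
3. bump: (CHARGE) → mode=CHARGE action=led_on
4. target_lost: (CHARGE) → mode=CHARGE action=close_gripper
5. target_lost: (CHARGE) → mode=CHARGE action=close_gripper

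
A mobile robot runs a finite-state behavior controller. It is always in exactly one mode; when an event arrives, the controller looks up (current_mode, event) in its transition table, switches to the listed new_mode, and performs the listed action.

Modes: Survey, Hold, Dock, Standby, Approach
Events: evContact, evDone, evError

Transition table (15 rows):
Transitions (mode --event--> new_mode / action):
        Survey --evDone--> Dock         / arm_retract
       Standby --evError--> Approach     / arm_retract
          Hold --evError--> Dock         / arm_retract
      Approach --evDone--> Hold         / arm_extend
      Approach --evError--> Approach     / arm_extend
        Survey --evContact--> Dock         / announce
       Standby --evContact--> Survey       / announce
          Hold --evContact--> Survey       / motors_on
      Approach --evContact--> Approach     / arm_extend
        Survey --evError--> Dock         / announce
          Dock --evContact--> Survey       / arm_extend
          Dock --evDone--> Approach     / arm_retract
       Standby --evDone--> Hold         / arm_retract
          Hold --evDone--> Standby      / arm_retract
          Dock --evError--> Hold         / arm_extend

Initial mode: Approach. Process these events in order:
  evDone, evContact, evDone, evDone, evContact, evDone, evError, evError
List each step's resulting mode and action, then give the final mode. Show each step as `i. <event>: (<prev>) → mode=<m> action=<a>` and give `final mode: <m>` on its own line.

1. evDone: (Approach) → mode=Hold action=arm_extend
2. evContact: (Hold) → mode=Survey action=motors_on
3. evDone: (Survey) → mode=Dock action=arm_retract
4. evDone: (Dock) → mode=Approach action=arm_retract
5. evContact: (Approach) → mode=Approach action=arm_extend
6. evDone: (Approach) → mode=Hold action=arm_extend
7. evError: (Hold) → mode=Dock action=arm_retract
8. evError: (Dock) → mode=Hold action=arm_extend

final mode: Hold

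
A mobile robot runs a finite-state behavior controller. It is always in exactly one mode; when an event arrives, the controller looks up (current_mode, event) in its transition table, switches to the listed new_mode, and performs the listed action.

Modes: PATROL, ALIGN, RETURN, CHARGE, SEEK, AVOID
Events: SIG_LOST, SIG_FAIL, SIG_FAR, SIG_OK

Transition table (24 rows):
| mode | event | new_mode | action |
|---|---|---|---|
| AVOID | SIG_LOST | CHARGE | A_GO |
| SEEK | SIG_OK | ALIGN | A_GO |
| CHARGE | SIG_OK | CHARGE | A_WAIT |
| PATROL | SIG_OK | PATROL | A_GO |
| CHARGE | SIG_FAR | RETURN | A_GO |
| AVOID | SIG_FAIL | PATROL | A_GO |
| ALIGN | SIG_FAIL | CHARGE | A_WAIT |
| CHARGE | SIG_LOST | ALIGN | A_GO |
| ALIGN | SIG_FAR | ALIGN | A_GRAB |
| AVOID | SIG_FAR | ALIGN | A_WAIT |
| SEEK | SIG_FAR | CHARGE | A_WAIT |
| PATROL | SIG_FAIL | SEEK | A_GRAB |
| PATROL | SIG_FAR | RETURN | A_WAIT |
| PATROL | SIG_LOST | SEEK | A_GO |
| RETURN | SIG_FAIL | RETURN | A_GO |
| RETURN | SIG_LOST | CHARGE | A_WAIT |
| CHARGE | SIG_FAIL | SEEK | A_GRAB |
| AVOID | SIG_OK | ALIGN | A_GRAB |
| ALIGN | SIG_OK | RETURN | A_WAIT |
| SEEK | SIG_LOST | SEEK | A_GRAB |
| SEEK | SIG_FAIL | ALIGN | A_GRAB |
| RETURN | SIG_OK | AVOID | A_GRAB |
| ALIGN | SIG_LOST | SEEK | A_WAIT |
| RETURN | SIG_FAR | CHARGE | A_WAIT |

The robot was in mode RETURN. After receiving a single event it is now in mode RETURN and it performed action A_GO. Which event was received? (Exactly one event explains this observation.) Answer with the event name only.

try SIG_LOST: (RETURN, SIG_LOST) → (CHARGE, A_WAIT)
try SIG_FAIL: (RETURN, SIG_FAIL) → (RETURN, A_GO)  ← matches
try SIG_FAR: (RETURN, SIG_FAR) → (CHARGE, A_WAIT)
try SIG_OK: (RETURN, SIG_OK) → (AVOID, A_GRAB)

SIG_FAIL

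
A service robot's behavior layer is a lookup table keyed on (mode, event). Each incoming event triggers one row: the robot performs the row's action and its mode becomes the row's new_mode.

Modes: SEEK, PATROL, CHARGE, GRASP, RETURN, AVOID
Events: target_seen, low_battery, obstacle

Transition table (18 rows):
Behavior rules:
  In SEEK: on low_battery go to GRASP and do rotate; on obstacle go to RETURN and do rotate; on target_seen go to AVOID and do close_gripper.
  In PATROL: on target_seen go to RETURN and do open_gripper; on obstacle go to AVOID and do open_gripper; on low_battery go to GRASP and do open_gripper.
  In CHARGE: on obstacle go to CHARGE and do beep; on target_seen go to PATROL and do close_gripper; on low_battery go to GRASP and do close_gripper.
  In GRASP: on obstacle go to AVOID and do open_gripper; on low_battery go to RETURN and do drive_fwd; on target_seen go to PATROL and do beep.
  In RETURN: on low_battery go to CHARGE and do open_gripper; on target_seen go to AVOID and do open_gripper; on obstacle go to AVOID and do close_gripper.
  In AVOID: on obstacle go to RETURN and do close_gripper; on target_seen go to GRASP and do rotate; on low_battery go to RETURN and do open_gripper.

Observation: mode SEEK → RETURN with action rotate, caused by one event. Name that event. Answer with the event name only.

obstacle

try target_seen: (SEEK, target_seen) → (AVOID, close_gripper)
try low_battery: (SEEK, low_battery) → (GRASP, rotate)
try obstacle: (SEEK, obstacle) → (RETURN, rotate)  ← matches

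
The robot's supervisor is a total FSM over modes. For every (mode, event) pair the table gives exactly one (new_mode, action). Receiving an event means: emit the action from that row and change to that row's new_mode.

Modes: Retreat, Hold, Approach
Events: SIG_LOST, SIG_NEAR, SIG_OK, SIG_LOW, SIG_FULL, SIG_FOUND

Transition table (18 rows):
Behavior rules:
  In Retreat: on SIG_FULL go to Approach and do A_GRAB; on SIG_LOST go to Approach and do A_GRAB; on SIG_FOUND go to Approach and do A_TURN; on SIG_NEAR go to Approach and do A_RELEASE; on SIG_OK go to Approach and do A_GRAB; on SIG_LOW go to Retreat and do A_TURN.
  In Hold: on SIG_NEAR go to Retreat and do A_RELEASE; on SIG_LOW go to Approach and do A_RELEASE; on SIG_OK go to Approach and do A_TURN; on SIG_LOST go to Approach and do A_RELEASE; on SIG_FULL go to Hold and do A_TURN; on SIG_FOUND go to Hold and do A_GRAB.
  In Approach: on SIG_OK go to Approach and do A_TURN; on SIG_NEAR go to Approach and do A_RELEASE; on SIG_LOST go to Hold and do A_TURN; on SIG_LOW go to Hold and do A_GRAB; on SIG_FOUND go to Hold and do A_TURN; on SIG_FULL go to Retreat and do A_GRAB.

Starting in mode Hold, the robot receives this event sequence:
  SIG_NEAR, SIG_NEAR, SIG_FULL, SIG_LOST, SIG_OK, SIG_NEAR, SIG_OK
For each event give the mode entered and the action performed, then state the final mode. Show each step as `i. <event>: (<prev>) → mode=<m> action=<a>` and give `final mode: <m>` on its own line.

final mode: Approach

1. SIG_NEAR: (Hold) → mode=Retreat action=A_RELEASE
2. SIG_NEAR: (Retreat) → mode=Approach action=A_RELEASE
3. SIG_FULL: (Approach) → mode=Retreat action=A_GRAB
4. SIG_LOST: (Retreat) → mode=Approach action=A_GRAB
5. SIG_OK: (Approach) → mode=Approach action=A_TURN
6. SIG_NEAR: (Approach) → mode=Approach action=A_RELEASE
7. SIG_OK: (Approach) → mode=Approach action=A_TURN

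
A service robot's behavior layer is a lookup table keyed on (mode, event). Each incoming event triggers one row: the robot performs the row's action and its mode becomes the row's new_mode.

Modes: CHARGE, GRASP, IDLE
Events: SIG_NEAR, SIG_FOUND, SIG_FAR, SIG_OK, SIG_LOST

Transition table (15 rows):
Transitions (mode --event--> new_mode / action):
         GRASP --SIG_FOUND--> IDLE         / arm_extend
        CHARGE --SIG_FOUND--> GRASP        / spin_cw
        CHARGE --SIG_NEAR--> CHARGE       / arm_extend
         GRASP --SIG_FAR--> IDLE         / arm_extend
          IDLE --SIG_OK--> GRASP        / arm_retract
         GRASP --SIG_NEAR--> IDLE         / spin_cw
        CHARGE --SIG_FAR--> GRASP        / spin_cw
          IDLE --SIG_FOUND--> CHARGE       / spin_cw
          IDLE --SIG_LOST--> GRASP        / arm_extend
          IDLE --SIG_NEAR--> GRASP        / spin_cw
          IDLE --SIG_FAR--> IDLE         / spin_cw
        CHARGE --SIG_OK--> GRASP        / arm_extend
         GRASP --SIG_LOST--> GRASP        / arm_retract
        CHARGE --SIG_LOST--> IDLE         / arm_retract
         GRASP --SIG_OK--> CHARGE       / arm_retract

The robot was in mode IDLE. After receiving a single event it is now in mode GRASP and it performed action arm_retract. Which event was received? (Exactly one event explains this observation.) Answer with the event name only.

try SIG_NEAR: (IDLE, SIG_NEAR) → (GRASP, spin_cw)
try SIG_FOUND: (IDLE, SIG_FOUND) → (CHARGE, spin_cw)
try SIG_FAR: (IDLE, SIG_FAR) → (IDLE, spin_cw)
try SIG_OK: (IDLE, SIG_OK) → (GRASP, arm_retract)  ← matches
try SIG_LOST: (IDLE, SIG_LOST) → (GRASP, arm_extend)

SIG_OK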